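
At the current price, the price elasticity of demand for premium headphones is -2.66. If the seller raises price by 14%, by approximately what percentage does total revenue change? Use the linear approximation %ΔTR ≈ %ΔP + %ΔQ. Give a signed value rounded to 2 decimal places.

%ΔQ ≈ Ed × %ΔP = (-2.66) × (+14%) = -37.2400%
%ΔTR ≈ %ΔP + %ΔQ = (+14%) + (-37.2400%) = -23.2400%

-23.24%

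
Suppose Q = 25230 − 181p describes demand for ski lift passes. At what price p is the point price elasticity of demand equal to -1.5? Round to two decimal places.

Ed = −181p/(25230 − 181p). Set this equal to -1.5:
181p = 1.5·(25230 − 181p) ⇒ 181p(1 + 1.5) = 1.5·25230
p = 1.5·25230 / (181·2.5) = 83.6353…

83.64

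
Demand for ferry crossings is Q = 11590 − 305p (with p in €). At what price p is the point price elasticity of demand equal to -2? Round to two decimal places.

25.33

Ed = −305p/(11590 − 305p). Set this equal to -2:
305p = 2·(11590 − 305p) ⇒ 305p(1 + 2) = 2·11590
p = 2·11590 / (305·3) = 25.3333…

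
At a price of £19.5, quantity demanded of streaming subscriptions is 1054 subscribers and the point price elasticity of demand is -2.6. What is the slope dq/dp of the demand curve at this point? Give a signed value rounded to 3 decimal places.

Ed = (dq/dp)·(p/q) ⇒ dq/dp = Ed·q/p = (-2.6)·1054/19.5 = -140.53333…

-140.533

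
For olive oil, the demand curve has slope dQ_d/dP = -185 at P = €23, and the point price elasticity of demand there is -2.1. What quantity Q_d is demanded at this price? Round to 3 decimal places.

2026.190

Ed = (dQ_d/dP)·(P/Q_d) ⇒ Q_d = (dQ_d/dP)·P/Ed = (-185)·23/(-2.1) = 2026.19047…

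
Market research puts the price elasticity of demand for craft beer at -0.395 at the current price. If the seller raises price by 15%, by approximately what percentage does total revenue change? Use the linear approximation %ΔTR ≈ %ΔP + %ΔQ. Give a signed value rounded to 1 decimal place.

+9.1%

%ΔQ ≈ Ed × %ΔP = (-0.395) × (+15%) = -5.9250%
%ΔTR ≈ %ΔP + %ΔQ = (+15%) + (-5.9250%) = +9.0750%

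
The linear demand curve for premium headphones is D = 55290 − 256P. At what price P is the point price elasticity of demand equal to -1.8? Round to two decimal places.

Ed = −256P/(55290 − 256P). Set this equal to -1.8:
256P = 1.8·(55290 − 256P) ⇒ 256P(1 + 1.8) = 1.8·55290
P = 1.8·55290 / (256·2.8) = 138.8420…

138.84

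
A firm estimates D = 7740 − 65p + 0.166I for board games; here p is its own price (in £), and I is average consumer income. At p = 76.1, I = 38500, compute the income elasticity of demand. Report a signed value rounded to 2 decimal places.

0.70

At the given values, D = 7740 − 65(76.1) + 0.166(38500) = 9184.5.
∂D/∂I = 0.166.
E = (0.166) × (38500/9184.5) = 0.6958…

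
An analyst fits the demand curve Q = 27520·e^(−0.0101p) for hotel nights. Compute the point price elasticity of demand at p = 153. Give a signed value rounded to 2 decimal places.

dQ/dp = −0.0101·Q = -59.2727. At p = 153, Q = 5868.58.
Ed = (dQ/dp)·(p/Q) = (-59.2727) × (153/5868.58) = -1.5453

-1.55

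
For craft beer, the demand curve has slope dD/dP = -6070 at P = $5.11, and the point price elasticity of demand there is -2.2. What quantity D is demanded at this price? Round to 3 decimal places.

Ed = (dD/dP)·(P/D) ⇒ D = (dD/dP)·P/Ed = (-6070)·5.11/(-2.2) = 14098.95454…

14098.955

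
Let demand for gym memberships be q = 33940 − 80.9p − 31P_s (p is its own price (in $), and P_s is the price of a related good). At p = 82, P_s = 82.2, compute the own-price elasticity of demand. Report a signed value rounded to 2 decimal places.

At the given values, q = 33940 − 80.9(82) − 31(82.2) = 24758.
∂q/∂p = −80.9.
E = (-80.9) × (82/24758) = -0.2679…

-0.27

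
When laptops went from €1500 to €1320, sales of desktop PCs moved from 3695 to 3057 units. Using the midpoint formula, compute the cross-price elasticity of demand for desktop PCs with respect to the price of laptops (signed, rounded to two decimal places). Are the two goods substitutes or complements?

%ΔQ_{desktop PCs} = (3057 − 3695)/avg = -638/3376 = -0.188981…
%ΔP_{laptops} = (1320 − 1500)/avg = -180/1410 = -0.127659…
E_cross = (-638/3376) / (-180/1410) = 1.4803…
E_cross > 0 ⇒ the goods are substitutes.

1.48; substitutes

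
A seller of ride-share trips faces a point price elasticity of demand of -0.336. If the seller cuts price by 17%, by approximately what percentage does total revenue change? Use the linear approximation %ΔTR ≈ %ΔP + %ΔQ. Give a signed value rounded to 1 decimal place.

%ΔQ ≈ Ed × %ΔP = (-0.336) × (-17%) = +5.7120%
%ΔTR ≈ %ΔP + %ΔQ = (-17%) + (+5.7120%) = -11.2880%

-11.3%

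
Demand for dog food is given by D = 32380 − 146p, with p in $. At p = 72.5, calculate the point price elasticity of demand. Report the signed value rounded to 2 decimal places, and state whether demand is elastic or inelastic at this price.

dD/dp = −146. At p = 72.5, D = 32380 − 146(72.5) = 21795.
Ed = (dD/dp)·(p/D) = −146 × (72.5/21795) = -0.4856…
|Ed| = 0.49 < 1, so demand is inelastic.

-0.49; inelastic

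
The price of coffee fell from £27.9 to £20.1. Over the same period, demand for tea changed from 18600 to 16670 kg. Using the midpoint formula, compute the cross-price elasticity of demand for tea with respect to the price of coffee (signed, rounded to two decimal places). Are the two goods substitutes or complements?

%ΔQ_{tea} = (16670 − 18600)/avg = -1930/17635 = -0.109441…
%ΔP_{coffee} = (20.1 − 27.9)/avg = -7.8/24 = -0.325
E_cross = (-1930/17635) / (-7.8/24) = 0.3367…
E_cross > 0 ⇒ the goods are substitutes.

0.34; substitutes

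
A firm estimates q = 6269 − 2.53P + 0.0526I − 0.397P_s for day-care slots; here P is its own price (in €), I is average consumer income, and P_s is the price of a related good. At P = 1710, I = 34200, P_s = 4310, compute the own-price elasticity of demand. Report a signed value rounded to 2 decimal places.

At the given values, q = 6269 − 2.53(1710) + 0.0526(34200) − 0.397(4310) = 2030.55.
∂q/∂P = −2.53.
E = (-2.53) × (1710/2030.55) = -2.1306…

-2.13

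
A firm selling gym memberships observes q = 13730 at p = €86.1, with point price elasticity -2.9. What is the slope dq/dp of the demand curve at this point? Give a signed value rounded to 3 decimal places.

Ed = (dq/dp)·(p/q) ⇒ dq/dp = Ed·q/p = (-2.9)·13730/86.1 = -462.45063…

-462.451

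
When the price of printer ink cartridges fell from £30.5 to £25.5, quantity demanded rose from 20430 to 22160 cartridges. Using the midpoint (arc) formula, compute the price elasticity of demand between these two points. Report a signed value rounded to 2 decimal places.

-0.45

%ΔQ = (22160 − 20430) / [(20430 + 22160)/2] = 1730/21295 = 0.081239…
%ΔP = (25.5 − 30.5) / [(30.5 + 25.5)/2] = -5/28 = -0.178571…
Arc Ed = %ΔQ / %ΔP = (1730/21295) / (-5/28) = -0.4549…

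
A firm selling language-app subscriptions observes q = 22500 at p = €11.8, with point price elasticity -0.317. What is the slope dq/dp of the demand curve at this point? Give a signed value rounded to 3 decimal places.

Ed = (dq/dp)·(p/q) ⇒ dq/dp = Ed·q/p = (-0.317)·22500/11.8 = -604.44915…

-604.449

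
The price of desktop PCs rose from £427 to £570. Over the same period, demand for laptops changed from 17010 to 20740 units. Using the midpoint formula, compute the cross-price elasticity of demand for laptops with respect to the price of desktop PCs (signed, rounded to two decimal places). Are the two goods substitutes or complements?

0.69; substitutes

%ΔQ_{laptops} = (20740 − 17010)/avg = 3730/18875 = 0.197615…
%ΔP_{desktop PCs} = (570 − 427)/avg = 143/498.5 = 0.286860…
E_cross = (3730/18875) / (143/498.5) = 0.6888…
E_cross > 0 ⇒ the goods are substitutes.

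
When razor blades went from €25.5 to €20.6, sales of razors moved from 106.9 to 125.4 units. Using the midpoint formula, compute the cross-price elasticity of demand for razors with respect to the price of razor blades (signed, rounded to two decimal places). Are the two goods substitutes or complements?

%ΔQ_{razors} = (125.4 − 106.9)/avg = 18.5/116.15 = 0.159276…
%ΔP_{razor blades} = (20.6 − 25.5)/avg = -4.9/23.05 = -0.212581…
E_cross = (18.5/116.15) / (-4.9/23.05) = -0.7492…
E_cross < 0 ⇒ the goods are complements.

-0.75; complements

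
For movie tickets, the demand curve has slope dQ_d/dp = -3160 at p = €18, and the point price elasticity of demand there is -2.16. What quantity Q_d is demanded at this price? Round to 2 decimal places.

Ed = (dQ_d/dp)·(p/Q_d) ⇒ Q_d = (dQ_d/dp)·p/Ed = (-3160)·18/(-2.16) = 26333.3333…

26333.33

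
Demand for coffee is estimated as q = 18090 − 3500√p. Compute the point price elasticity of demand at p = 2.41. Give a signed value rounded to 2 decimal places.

-0.21

dq/dp = −3500/(2√p) = -1127.27. At p = 2.41, q = 12656.5.
Ed = (dq/dp)·(p/q) = (-1127.27) × (2.41/12656.5) = -0.2146…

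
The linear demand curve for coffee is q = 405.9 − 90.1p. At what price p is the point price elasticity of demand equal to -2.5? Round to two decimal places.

Ed = −90.1p/(405.9 − 90.1p). Set this equal to -2.5:
90.1p = 2.5·(405.9 − 90.1p) ⇒ 90.1p(1 + 2.5) = 2.5·405.9
p = 2.5·405.9 / (90.1·3.5) = 3.2178…

3.22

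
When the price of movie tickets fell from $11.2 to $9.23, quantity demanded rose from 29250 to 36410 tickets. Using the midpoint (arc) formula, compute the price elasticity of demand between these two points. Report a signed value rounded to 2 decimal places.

%ΔQ = (36410 − 29250) / [(29250 + 36410)/2] = 7160/32830 = 0.218093…
%ΔP = (9.23 − 11.2) / [(11.2 + 9.23)/2] = -1.97/10.215 = -0.192853…
Arc Ed = %ΔQ / %ΔP = (7160/32830) / (-1.97/10.215) = -1.1308…

-1.13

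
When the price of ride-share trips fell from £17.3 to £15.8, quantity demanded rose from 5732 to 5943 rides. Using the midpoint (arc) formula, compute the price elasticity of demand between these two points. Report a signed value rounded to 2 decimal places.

-0.40

%ΔQ = (5943 − 5732) / [(5732 + 5943)/2] = 211/5837.5 = 0.036145…
%ΔP = (15.8 − 17.3) / [(17.3 + 15.8)/2] = -1.5/16.55 = -0.090634…
Arc Ed = %ΔQ / %ΔP = (211/5837.5) / (-1.5/16.55) = -0.3988…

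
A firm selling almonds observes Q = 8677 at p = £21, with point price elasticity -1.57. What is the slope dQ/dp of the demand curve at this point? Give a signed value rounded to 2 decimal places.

Ed = (dQ/dp)·(p/Q) ⇒ dQ/dp = Ed·Q/p = (-1.57)·8677/21 = -648.7090…

-648.71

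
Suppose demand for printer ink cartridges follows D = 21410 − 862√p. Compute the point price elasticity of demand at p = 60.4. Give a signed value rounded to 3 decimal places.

-0.228

dD/dp = −862/(2√p) = -55.4573. At p = 60.4, D = 14710.8.
Ed = (dD/dp)·(p/D) = (-55.4573) × (60.4/14710.8) = -0.22769…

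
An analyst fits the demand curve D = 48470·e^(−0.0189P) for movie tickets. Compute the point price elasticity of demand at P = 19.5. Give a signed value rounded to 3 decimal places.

dD/dP = −0.0189·D = -633.688. At P = 19.5, D = 33528.5.
Ed = (dD/dP)·(P/D) = (-633.688) × (19.5/33528.5) = -0.36855

-0.369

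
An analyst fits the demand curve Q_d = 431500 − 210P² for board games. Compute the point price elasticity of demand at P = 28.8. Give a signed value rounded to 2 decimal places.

-1.35

dQ_d/dP = −2·210·P = -12096. At P = 28.8, Q_d = 257317.6.
Ed = (dQ_d/dP)·(P/Q_d) = (-12096) × (28.8/257317.6) = -1.3538…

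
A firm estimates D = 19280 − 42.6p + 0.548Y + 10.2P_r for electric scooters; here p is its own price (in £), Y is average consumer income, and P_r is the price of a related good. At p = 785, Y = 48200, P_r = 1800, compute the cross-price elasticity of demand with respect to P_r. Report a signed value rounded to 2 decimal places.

0.60

At the given values, D = 19280 − 42.6(785) + 0.548(48200) + 10.2(1800) = 30612.6.
∂D/∂P_r = 10.2.
E = (10.2) × (1800/30612.6) = 0.5997…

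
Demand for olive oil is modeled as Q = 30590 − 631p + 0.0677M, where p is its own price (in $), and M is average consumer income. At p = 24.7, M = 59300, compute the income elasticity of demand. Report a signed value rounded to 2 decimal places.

0.21

At the given values, Q = 30590 − 631(24.7) + 0.0677(59300) = 19018.91.
∂Q/∂M = 0.0677.
E = (0.0677) × (59300/19018.91) = 0.2110…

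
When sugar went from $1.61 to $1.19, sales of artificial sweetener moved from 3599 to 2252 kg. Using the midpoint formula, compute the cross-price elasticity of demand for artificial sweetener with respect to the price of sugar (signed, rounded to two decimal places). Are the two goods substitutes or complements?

%ΔQ_{artificial sweetener} = (2252 − 3599)/avg = -1347/2925.5 = -0.460434…
%ΔP_{sugar} = (1.19 − 1.61)/avg = -0.42/1.4 = -0.3
E_cross = (-1347/2925.5) / (-0.42/1.4) = 1.5347…
E_cross > 0 ⇒ the goods are substitutes.

1.53; substitutes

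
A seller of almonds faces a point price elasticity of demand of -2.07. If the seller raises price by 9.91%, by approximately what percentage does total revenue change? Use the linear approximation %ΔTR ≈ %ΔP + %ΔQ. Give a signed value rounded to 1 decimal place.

-10.6%

%ΔQ ≈ Ed × %ΔP = (-2.07) × (+9.91%) = -20.5137%
%ΔTR ≈ %ΔP + %ΔQ = (+9.91%) + (-20.5137%) = -10.6037%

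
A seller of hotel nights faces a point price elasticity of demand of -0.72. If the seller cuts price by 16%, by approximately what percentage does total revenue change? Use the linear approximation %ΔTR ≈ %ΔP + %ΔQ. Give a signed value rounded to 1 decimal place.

%ΔQ ≈ Ed × %ΔP = (-0.72) × (-16%) = +11.5200%
%ΔTR ≈ %ΔP + %ΔQ = (-16%) + (+11.5200%) = -4.4800%

-4.5%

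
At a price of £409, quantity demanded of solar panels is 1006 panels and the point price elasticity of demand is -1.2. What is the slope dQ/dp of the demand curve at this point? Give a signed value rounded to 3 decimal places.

-2.952

Ed = (dQ/dp)·(p/Q) ⇒ dQ/dp = Ed·Q/p = (-1.2)·1006/409 = -2.95158…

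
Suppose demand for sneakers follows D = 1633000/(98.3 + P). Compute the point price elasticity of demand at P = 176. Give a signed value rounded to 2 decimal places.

-0.64

dD/dP = −1633000/(98.3 + P)² = -21.7037. At P = 176, D = 5953.34.
Ed = (dD/dP)·(P/D) = (-21.7037) × (176/5953.34) = -0.6416…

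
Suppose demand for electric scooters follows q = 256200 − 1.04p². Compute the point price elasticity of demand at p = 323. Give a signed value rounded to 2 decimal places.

-1.47

dq/dp = −2·1.04·p = -671.84. At p = 323, q = 147697.84.
Ed = (dq/dp)·(p/q) = (-671.84) × (323/147697.84) = -1.4692…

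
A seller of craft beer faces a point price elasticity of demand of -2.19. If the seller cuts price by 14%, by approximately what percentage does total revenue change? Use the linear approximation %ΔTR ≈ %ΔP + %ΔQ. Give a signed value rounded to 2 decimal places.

%ΔQ ≈ Ed × %ΔP = (-2.19) × (-14%) = +30.6600%
%ΔTR ≈ %ΔP + %ΔQ = (-14%) + (+30.6600%) = +16.6600%

+16.66%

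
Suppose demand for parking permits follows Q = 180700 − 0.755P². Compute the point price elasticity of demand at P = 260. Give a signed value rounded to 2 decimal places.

dQ/dP = −2·0.755·P = -392.6. At P = 260, Q = 129662.
Ed = (dQ/dP)·(P/Q) = (-392.6) × (260/129662) = -0.7872…

-0.79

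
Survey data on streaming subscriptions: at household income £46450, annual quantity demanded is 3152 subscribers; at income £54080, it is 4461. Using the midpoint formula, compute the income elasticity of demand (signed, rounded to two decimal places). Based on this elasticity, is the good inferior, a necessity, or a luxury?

2.27; luxury

%ΔQ = (4461 − 3152)/[( 3152 + 4461)/2] = 1309/3806.5 = 0.343885…
%ΔIncome = (54080 − 46450)/[( 46450 + 54080)/2] = 7630/50265 = 0.151795…
E_income = (1309/3806.5) / (7630/50265) = 2.2654…
E_income > 1 ⇒ normal good, luxury.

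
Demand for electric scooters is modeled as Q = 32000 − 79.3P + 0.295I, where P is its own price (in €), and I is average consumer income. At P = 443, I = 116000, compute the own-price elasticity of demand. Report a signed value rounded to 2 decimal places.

-1.13

At the given values, Q = 32000 − 79.3(443) + 0.295(116000) = 31090.1.
∂Q/∂P = −79.3.
E = (-79.3) × (443/31090.1) = -1.1299…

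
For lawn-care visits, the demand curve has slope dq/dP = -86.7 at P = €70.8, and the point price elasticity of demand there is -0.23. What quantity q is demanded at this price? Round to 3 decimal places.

Ed = (dq/dP)·(P/q) ⇒ q = (dq/dP)·P/Ed = (-86.7)·70.8/(-0.23) = 26688.52173…

26688.522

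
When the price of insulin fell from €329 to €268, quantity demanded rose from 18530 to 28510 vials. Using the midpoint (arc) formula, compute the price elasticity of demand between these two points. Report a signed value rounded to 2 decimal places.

%ΔQ = (28510 − 18530) / [(18530 + 28510)/2] = 9980/23520 = 0.424319…
%ΔP = (268 − 329) / [(329 + 268)/2] = -61/298.5 = -0.204355…
Arc Ed = %ΔQ / %ΔP = (9980/23520) / (-61/298.5) = -2.0763…

-2.08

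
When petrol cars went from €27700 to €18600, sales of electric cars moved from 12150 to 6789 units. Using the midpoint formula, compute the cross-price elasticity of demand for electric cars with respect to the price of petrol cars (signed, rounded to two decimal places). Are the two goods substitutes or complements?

1.44; substitutes

%ΔQ_{electric cars} = (6789 − 12150)/avg = -5361/9469.5 = -0.566133…
%ΔP_{petrol cars} = (18600 − 27700)/avg = -9100/23150 = -0.393088…
E_cross = (-5361/9469.5) / (-9100/23150) = 1.4402…
E_cross > 0 ⇒ the goods are substitutes.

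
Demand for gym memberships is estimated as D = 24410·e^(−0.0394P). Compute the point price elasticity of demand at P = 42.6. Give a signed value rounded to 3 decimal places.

-1.678

dD/dP = −0.0394·D = -179.526. At P = 42.6, D = 4556.49.
Ed = (dD/dP)·(P/D) = (-179.526) × (42.6/4556.49) = -1.67844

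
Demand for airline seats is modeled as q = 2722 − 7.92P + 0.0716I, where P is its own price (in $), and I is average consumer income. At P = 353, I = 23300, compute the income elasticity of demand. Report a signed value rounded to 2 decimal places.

At the given values, q = 2722 − 7.92(353) + 0.0716(23300) = 1594.52.
∂q/∂I = 0.0716.
E = (0.0716) × (23300/1594.52) = 1.0462…

1.05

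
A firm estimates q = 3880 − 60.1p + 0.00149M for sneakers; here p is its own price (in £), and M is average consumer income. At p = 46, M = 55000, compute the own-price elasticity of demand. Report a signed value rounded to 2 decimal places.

At the given values, q = 3880 − 60.1(46) + 0.00149(55000) = 1197.35.
∂q/∂p = −60.1.
E = (-60.1) × (46/1197.35) = -2.3089…

-2.31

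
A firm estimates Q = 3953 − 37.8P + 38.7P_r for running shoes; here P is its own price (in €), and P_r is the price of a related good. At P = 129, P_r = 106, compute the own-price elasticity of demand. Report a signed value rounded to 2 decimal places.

At the given values, Q = 3953 − 37.8(129) + 38.7(106) = 3179.
∂Q/∂P = −37.8.
E = (-37.8) × (129/3179) = -1.5338…

-1.53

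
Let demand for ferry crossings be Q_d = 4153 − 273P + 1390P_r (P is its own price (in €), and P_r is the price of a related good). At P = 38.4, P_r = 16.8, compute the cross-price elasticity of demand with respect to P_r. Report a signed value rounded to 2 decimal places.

1.37

At the given values, Q_d = 4153 − 273(38.4) + 1390(16.8) = 17021.8.
∂Q_d/∂P_r = 1390.
E = (1390) × (16.8/17021.8) = 1.3718…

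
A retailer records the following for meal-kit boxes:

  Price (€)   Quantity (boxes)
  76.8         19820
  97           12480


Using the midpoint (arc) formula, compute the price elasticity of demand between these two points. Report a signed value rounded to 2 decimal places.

%ΔQ = (12480 − 19820) / [(19820 + 12480)/2] = -7340/16150 = -0.454489…
%ΔP = (97 − 76.8) / [(76.8 + 97)/2] = 20.2/86.9 = 0.232451…
Arc Ed = %ΔQ / %ΔP = (-7340/16150) / (20.2/86.9) = -1.9552…

-1.96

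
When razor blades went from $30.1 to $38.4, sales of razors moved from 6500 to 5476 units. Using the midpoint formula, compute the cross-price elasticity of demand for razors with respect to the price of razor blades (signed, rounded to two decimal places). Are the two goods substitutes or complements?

-0.71; complements

%ΔQ_{razors} = (5476 − 6500)/avg = -1024/5988 = -0.171008…
%ΔP_{razor blades} = (38.4 − 30.1)/avg = 8.3/34.25 = 0.242335…
E_cross = (-1024/5988) / (8.3/34.25) = -0.7056…
E_cross < 0 ⇒ the goods are complements.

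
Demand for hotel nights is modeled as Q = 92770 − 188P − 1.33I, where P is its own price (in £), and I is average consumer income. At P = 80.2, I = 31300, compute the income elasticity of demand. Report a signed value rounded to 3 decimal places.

-1.154

At the given values, Q = 92770 − 188(80.2) − 1.33(31300) = 36063.4.
∂Q/∂I = -1.33.
E = (-1.33) × (31300/36063.4) = -1.15432…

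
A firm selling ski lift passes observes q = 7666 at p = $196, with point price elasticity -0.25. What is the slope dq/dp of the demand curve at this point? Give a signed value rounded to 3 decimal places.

Ed = (dq/dp)·(p/q) ⇒ dq/dp = Ed·q/p = (-0.25)·7666/196 = -9.77806…

-9.778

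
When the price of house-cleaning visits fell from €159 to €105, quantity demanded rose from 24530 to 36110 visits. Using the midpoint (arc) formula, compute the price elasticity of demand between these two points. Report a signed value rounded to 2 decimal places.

%ΔQ = (36110 − 24530) / [(24530 + 36110)/2] = 11580/30320 = 0.381926…
%ΔP = (105 − 159) / [(159 + 105)/2] = -54/132 = -0.409090…
Arc Ed = %ΔQ / %ΔP = (11580/30320) / (-54/132) = -0.9335…

-0.93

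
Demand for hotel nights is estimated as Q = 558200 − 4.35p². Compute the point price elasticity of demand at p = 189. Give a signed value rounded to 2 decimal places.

dQ/dp = −2·4.35·p = -1644.3. At p = 189, Q = 402813.65.
Ed = (dQ/dp)·(p/Q) = (-1644.3) × (189/402813.65) = -0.7715…

-0.77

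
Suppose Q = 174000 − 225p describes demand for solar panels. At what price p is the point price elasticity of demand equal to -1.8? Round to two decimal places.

497.14

Ed = −225p/(174000 − 225p). Set this equal to -1.8:
225p = 1.8·(174000 − 225p) ⇒ 225p(1 + 1.8) = 1.8·174000
p = 1.8·174000 / (225·2.8) = 497.1428…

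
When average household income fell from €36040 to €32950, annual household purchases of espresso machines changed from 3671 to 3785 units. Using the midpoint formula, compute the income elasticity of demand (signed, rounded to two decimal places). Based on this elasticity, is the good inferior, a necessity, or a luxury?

-0.34; inferior

%ΔQ = (3785 − 3671)/[( 3671 + 3785)/2] = 114/3728 = 0.030579…
%ΔIncome = (32950 − 36040)/[( 36040 + 32950)/2] = -3090/34495 = -0.089578…
E_income = (114/3728) / (-3090/34495) = -0.3413…
E_income < 0 ⇒ inferior good.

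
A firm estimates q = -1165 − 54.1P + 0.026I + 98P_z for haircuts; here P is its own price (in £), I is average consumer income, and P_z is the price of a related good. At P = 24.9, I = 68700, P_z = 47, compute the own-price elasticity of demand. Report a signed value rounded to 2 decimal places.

-0.35

At the given values, q = -1165 − 54.1(24.9) + 0.026(68700) + 98(47) = 3880.11.
∂q/∂P = −54.1.
E = (-54.1) × (24.9/3880.11) = -0.3471…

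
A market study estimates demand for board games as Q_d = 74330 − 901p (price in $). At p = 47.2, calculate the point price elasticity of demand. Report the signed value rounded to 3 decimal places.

-1.337

dQ_d/dp = −901. At p = 47.2, Q_d = 74330 − 901(47.2) = 31802.8.
Ed = (dQ_d/dp)·(p/Q_d) = −901 × (47.2/31802.8) = -1.33721…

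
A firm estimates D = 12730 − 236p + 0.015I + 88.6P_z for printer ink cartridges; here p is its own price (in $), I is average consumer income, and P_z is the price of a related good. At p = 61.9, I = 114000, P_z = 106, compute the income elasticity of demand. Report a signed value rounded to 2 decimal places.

0.19

At the given values, D = 12730 − 236(61.9) + 0.015(114000) + 88.6(106) = 9223.2.
∂D/∂I = 0.015.
E = (0.015) × (114000/9223.2) = 0.1854…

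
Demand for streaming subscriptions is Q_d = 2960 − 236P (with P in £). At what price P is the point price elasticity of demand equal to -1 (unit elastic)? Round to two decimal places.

6.27

Ed = −236P/(2960 − 236P). Set this equal to -1:
236P = 1·(2960 − 236P) ⇒ 236P(1 + 1) = 1·2960
P = 1·2960 / (236·2) = 6.2711…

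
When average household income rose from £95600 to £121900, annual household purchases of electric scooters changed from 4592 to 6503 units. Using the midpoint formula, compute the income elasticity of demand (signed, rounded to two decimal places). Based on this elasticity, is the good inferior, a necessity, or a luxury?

1.42; luxury

%ΔQ = (6503 − 4592)/[( 4592 + 6503)/2] = 1911/5547.5 = 0.344479…
%ΔIncome = (121900 − 95600)/[( 95600 + 121900)/2] = 26300/108750 = 0.241839…
E_income = (1911/5547.5) / (26300/108750) = 1.4244…
E_income > 1 ⇒ normal good, luxury.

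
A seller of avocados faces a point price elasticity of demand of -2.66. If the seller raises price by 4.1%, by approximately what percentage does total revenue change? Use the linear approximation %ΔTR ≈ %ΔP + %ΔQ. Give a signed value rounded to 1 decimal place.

-6.8%

%ΔQ ≈ Ed × %ΔP = (-2.66) × (+4.1%) = -10.9060%
%ΔTR ≈ %ΔP + %ΔQ = (+4.1%) + (-10.9060%) = -6.8060%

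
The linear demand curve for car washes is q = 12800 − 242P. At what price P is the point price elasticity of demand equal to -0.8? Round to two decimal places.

Ed = −242P/(12800 − 242P). Set this equal to -0.8:
242P = 0.8·(12800 − 242P) ⇒ 242P(1 + 0.8) = 0.8·12800
P = 0.8·12800 / (242·1.8) = 23.5078…

23.51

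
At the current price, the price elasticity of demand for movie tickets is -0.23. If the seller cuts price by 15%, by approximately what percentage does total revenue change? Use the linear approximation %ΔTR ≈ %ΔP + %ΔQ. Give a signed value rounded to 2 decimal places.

%ΔQ ≈ Ed × %ΔP = (-0.23) × (-15%) = +3.4500%
%ΔTR ≈ %ΔP + %ΔQ = (-15%) + (+3.4500%) = -11.5500%

-11.55%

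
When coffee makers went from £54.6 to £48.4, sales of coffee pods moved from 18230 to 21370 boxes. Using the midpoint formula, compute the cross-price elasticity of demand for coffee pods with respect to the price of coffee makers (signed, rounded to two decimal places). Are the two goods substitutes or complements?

-1.32; complements

%ΔQ_{coffee pods} = (21370 − 18230)/avg = 3140/19800 = 0.158585…
%ΔP_{coffee makers} = (48.4 − 54.6)/avg = -6.2/51.5 = -0.120388…
E_cross = (3140/19800) / (-6.2/51.5) = -1.3172…
E_cross < 0 ⇒ the goods are complements.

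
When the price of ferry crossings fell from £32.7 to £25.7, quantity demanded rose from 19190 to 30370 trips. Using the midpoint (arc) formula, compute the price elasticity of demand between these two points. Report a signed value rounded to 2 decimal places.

%ΔQ = (30370 − 19190) / [(19190 + 30370)/2] = 11180/24780 = 0.451170…
%ΔP = (25.7 − 32.7) / [(32.7 + 25.7)/2] = -7/29.2 = -0.239726…
Arc Ed = %ΔQ / %ΔP = (11180/24780) / (-7/29.2) = -1.8820…

-1.88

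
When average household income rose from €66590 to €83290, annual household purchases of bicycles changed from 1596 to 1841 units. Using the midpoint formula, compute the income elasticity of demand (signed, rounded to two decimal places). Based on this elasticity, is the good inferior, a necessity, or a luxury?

%ΔQ = (1841 − 1596)/[( 1596 + 1841)/2] = 245/1718.5 = 0.142566…
%ΔIncome = (83290 − 66590)/[( 66590 + 83290)/2] = 16700/74940 = 0.222844…
E_income = (245/1718.5) / (16700/74940) = 0.6397…
0 < E_income < 1 ⇒ normal good, necessity.

0.64; necessity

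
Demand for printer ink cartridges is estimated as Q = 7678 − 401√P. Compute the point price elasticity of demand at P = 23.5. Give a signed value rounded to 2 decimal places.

-0.17

dQ/dP = −401/(2√P) = -41.36. At P = 23.5, Q = 5734.08.
Ed = (dQ/dP)·(P/Q) = (-41.36) × (23.5/5734.08) = -0.1695…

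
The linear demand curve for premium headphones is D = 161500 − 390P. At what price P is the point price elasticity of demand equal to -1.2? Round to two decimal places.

225.87

Ed = −390P/(161500 − 390P). Set this equal to -1.2:
390P = 1.2·(161500 − 390P) ⇒ 390P(1 + 1.2) = 1.2·161500
P = 1.2·161500 / (390·2.2) = 225.8741…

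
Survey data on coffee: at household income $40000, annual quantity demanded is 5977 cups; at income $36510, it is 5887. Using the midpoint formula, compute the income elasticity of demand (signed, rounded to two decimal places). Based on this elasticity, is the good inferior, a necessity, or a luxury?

%ΔQ = (5887 − 5977)/[( 5977 + 5887)/2] = -90/5932 = -0.015171…
%ΔIncome = (36510 − 40000)/[( 40000 + 36510)/2] = -3490/38255 = -0.091229…
E_income = (-90/5932) / (-3490/38255) = 0.1663…
0 < E_income < 1 ⇒ normal good, necessity.

0.17; necessity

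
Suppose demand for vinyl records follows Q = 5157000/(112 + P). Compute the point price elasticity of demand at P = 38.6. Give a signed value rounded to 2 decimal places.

dQ/dP = −5157000/(112 + P)² = -227.377. At P = 38.6, Q = 34243.
Ed = (dQ/dP)·(P/Q) = (-227.377) × (38.6/34243) = -0.2563…

-0.26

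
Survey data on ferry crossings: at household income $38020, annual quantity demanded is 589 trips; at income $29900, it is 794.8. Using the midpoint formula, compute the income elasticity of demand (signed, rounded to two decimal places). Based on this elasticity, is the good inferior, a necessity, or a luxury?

%ΔQ = (794.8 − 589)/[( 589 + 794.8)/2] = 205.8/691.9 = 0.297441…
%ΔIncome = (29900 − 38020)/[( 38020 + 29900)/2] = -8120/33960 = -0.239104…
E_income = (205.8/691.9) / (-8120/33960) = -1.2439…
E_income < 0 ⇒ inferior good.

-1.24; inferior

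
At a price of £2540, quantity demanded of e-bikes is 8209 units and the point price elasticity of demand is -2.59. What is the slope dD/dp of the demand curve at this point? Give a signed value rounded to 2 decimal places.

-8.37

Ed = (dD/dp)·(p/D) ⇒ dD/dp = Ed·D/p = (-2.59)·8209/2540 = -8.3705…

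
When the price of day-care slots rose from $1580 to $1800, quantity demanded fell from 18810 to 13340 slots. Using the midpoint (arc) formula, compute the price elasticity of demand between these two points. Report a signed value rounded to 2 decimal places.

-2.61

%ΔQ = (13340 − 18810) / [(18810 + 13340)/2] = -5470/16075 = -0.340279…
%ΔP = (1800 − 1580) / [(1580 + 1800)/2] = 220/1690 = 0.130177…
Arc Ed = %ΔQ / %ΔP = (-5470/16075) / (220/1690) = -2.6139…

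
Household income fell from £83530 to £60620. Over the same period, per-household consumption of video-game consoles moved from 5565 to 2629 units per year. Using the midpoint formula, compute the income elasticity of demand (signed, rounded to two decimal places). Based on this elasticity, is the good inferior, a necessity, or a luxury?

2.25; luxury

%ΔQ = (2629 − 5565)/[( 5565 + 2629)/2] = -2936/4097 = -0.716621…
%ΔIncome = (60620 − 83530)/[( 83530 + 60620)/2] = -22910/72075 = -0.317863…
E_income = (-2936/4097) / (-22910/72075) = 2.2544…
E_income > 1 ⇒ normal good, luxury.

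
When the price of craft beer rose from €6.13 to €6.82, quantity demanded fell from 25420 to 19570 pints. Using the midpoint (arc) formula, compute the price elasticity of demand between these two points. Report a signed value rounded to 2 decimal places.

-2.44

%ΔQ = (19570 − 25420) / [(25420 + 19570)/2] = -5850/22495 = -0.260057…
%ΔP = (6.82 − 6.13) / [(6.13 + 6.82)/2] = 0.69/6.475 = 0.106563…
Arc Ed = %ΔQ / %ΔP = (-5850/22495) / (0.69/6.475) = -2.4403…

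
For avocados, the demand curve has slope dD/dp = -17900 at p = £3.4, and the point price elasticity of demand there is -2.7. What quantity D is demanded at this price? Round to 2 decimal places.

Ed = (dD/dp)·(p/D) ⇒ D = (dD/dp)·p/Ed = (-17900)·3.4/(-2.7) = 22540.7407…

22540.74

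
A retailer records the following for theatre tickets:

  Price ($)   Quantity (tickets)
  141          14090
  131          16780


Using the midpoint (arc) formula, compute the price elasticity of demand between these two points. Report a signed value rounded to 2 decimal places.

-2.37

%ΔQ = (16780 − 14090) / [(14090 + 16780)/2] = 2690/15435 = 0.174279…
%ΔP = (131 − 141) / [(141 + 131)/2] = -10/136 = -0.073529…
Arc Ed = %ΔQ / %ΔP = (2690/15435) / (-10/136) = -2.3701…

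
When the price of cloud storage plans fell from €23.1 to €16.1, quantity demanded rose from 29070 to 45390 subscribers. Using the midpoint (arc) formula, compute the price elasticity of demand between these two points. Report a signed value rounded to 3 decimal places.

-1.227

%ΔQ = (45390 − 29070) / [(29070 + 45390)/2] = 16320/37230 = 0.438356…
%ΔP = (16.1 − 23.1) / [(23.1 + 16.1)/2] = -7/19.6 = -0.357142…
Arc Ed = %ΔQ / %ΔP = (16320/37230) / (-7/19.6) = -1.22739…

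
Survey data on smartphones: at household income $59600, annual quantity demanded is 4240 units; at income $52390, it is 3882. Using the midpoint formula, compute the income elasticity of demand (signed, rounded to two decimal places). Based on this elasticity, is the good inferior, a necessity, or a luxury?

%ΔQ = (3882 − 4240)/[( 4240 + 3882)/2] = -358/4061 = -0.088155…
%ΔIncome = (52390 − 59600)/[( 59600 + 52390)/2] = -7210/55995 = -0.128761…
E_income = (-358/4061) / (-7210/55995) = 0.6846…
0 < E_income < 1 ⇒ normal good, necessity.

0.68; necessity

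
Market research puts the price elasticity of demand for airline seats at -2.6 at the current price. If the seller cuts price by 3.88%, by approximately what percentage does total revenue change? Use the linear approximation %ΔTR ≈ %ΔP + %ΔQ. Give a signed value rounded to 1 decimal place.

+6.2%

%ΔQ ≈ Ed × %ΔP = (-2.6) × (-3.88%) = +10.0880%
%ΔTR ≈ %ΔP + %ΔQ = (-3.88%) + (+10.0880%) = +6.2080%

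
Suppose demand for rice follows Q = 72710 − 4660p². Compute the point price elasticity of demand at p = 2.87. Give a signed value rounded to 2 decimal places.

-2.24

dQ/dp = −2·4660·p = -26748.4. At p = 2.87, Q = 34326.046.
Ed = (dQ/dp)·(p/Q) = (-26748.4) × (2.87/34326.046) = -2.2364…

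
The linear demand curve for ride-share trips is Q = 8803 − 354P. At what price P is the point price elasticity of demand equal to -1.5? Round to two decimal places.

Ed = −354P/(8803 − 354P). Set this equal to -1.5:
354P = 1.5·(8803 − 354P) ⇒ 354P(1 + 1.5) = 1.5·8803
P = 1.5·8803 / (354·2.5) = 14.9203…

14.92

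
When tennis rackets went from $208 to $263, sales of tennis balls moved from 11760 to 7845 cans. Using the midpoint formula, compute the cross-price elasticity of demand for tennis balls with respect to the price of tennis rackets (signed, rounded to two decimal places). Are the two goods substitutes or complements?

%ΔQ_{tennis balls} = (7845 − 11760)/avg = -3915/9802.5 = -0.399387…
%ΔP_{tennis rackets} = (263 − 208)/avg = 55/235.5 = 0.233545…
E_cross = (-3915/9802.5) / (55/235.5) = -1.7101…
E_cross < 0 ⇒ the goods are complements.

-1.71; complements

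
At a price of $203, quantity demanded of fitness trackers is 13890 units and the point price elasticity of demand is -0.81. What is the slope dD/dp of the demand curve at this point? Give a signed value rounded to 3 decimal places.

Ed = (dD/dp)·(p/D) ⇒ dD/dp = Ed·D/p = (-0.81)·13890/203 = -55.42315…

-55.423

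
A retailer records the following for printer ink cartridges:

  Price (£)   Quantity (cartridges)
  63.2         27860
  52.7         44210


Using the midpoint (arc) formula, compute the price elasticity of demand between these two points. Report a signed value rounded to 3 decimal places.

%ΔQ = (44210 − 27860) / [(27860 + 44210)/2] = 16350/36035 = 0.453725…
%ΔP = (52.7 − 63.2) / [(63.2 + 52.7)/2] = -10.5/57.95 = -0.181190…
Arc Ed = %ΔQ / %ΔP = (16350/36035) / (-10.5/57.95) = -2.50413…

-2.504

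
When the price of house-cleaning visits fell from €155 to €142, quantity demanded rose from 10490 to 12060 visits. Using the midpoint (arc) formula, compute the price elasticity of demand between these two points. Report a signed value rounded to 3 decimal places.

%ΔQ = (12060 − 10490) / [(10490 + 12060)/2] = 1570/11275 = 0.139246…
%ΔP = (142 − 155) / [(155 + 142)/2] = -13/148.5 = -0.087542…
Arc Ed = %ΔQ / %ΔP = (1570/11275) / (-13/148.5) = -1.59061…

-1.591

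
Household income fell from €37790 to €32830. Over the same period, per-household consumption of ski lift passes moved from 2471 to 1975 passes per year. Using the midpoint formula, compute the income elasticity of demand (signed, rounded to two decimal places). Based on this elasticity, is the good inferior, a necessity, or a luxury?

1.59; luxury

%ΔQ = (1975 − 2471)/[( 2471 + 1975)/2] = -496/2223 = -0.223121…
%ΔIncome = (32830 − 37790)/[( 37790 + 32830)/2] = -4960/35310 = -0.140470…
E_income = (-496/2223) / (-4960/35310) = 1.5883…
E_income > 1 ⇒ normal good, luxury.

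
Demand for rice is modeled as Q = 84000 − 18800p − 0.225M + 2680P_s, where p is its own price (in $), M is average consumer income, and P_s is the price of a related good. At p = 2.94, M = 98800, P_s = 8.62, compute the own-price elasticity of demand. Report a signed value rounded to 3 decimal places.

-1.867

At the given values, Q = 84000 − 18800(2.94) − 0.225(98800) + 2680(8.62) = 29599.6.
∂Q/∂p = −18800.
E = (-18800) × (2.94/29599.6) = -1.86732…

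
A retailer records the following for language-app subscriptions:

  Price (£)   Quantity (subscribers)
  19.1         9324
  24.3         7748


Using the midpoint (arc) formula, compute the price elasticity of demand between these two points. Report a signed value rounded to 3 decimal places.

-0.770

%ΔQ = (7748 − 9324) / [(9324 + 7748)/2] = -1576/8536 = -0.184629…
%ΔP = (24.3 − 19.1) / [(19.1 + 24.3)/2] = 5.2/21.7 = 0.239631…
Arc Ed = %ΔQ / %ΔP = (-1576/8536) / (5.2/21.7) = -0.77047…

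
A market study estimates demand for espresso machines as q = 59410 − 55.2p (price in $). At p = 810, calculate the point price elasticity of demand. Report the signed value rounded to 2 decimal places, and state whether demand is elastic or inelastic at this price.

-3.04; elastic

dq/dp = −55.2. At p = 810, q = 59410 − 55.2(810) = 14698.
Ed = (dq/dp)·(p/q) = −55.2 × (810/14698) = -3.0420…
|Ed| = 3.04 > 1, so demand is elastic.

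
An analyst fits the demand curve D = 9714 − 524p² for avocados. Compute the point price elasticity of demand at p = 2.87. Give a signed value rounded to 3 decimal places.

dD/dp = −2·524·p = -3007.76. At p = 2.87, D = 5397.8644.
Ed = (dD/dp)·(p/D) = (-3007.76) × (2.87/5397.8644) = -1.59920…

-1.599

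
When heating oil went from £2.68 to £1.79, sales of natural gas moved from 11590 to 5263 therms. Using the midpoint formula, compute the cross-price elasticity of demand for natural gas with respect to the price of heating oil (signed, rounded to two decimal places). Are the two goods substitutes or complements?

1.89; substitutes

%ΔQ_{natural gas} = (5263 − 11590)/avg = -6327/8426.5 = -0.750845…
%ΔP_{heating oil} = (1.79 − 2.68)/avg = -0.89/2.235 = -0.398210…
E_cross = (-6327/8426.5) / (-0.89/2.235) = 1.8855…
E_cross > 0 ⇒ the goods are substitutes.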